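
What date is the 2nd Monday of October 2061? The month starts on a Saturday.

2061-10-10

October 2061 begins on a Saturday, so the first Monday is October 3 (2 days later).
The 2nd Monday is 1 weeks later: 3 + 7 = 10.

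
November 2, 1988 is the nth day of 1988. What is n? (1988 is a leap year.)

Days in months before November: 31 + 29 + 31 + 30 + 31 + 30 + 31 + 31 + 30 + 31 = 305.
Plus 2 days into November → day 307.

307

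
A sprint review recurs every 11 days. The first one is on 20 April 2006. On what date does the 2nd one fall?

1 May 2006

The 2nd occurrence is 1 interval after the first: 1 × 11 = 11 days after 20 April 2006.
April has 30 days — 10 days to the end of April leaves 1.
1 day into May → 1 May 2006.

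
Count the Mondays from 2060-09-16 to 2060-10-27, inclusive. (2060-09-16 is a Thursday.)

2060-09-16 is a Thursday; the first Monday on or after it is 2060-09-20 (4 days later).
From 2060-09-20 to 2060-10-27: 10 + 27 = 37 days (rest of September, October).
37 ÷ 7 = 5 full weeks with remainder 2, so 5 more Mondays after the first → 6.

6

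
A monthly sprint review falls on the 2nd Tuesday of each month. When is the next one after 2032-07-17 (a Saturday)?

2032-08-10

July 2032 starts on a Thursday; its first Tuesday is the 6th, so the 2nd Tuesday is the 13th — 2032-07-13.
That is not after 2032-07-17, so look at August 2032.
August 2032 starts on a Sunday; its first Tuesday is the 3rd, so the 2nd Tuesday is the 10th — 2032-08-10.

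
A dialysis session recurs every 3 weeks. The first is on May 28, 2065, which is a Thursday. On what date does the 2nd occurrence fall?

The 2nd occurrence is 1 interval after the first: 1 × 21 = 21 days after May 28, 2065.
May has 31 days — 3 days to the end of May leaves 18.
18 days into Jun → Jun 18, 2065.

Jun 18, 2065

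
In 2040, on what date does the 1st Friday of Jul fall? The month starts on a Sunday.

Jul 2040 begins on a Sunday, so the first Friday is Jul 6 (5 days later).

Jul 6, 2040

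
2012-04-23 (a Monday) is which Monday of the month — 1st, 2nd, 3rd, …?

Day 23 falls in week ⌈23/7⌉ of the month.
Days 1–7 hold the 1st Monday, 8–14 the 2nd, 15–21 the 3rd, 22–28 the 4th, 29–31 the 5th.
23 is in the range for the 4th.

4th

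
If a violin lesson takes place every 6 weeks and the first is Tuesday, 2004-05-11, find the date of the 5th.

The 5th occurrence is 4 intervals after the first: 4 × 42 = 168 days after 2004-05-11.
May has 31 days — 20 days to the end of May leaves 148.
June has 30 days (118 left).
July has 31 days (87 left).
August has 31 days (56 left).
September has 30 days (26 left).
26 days into October → 2004-10-26.

2004-10-26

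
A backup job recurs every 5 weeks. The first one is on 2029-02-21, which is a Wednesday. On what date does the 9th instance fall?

The 9th occurrence is 8 intervals after the first: 8 × 35 = 280 days after 2029-02-21.
February has 28 days — 7 days to the end of February leaves 273.
March has 31 days (242 left).
April has 30 days (212 left).
May has 31 days (181 left).
June has 30 days (151 left).
July has 31 days (120 left).
August has 31 days (89 left).
September has 30 days (59 left).
October has 31 days (28 left).
28 days into November → 2029-11-28.

2029-11-28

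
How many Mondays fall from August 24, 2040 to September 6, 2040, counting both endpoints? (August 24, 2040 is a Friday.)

2

August 24, 2040 is a Friday; the first Monday on or after it is August 27, 2040 (3 days later).
From August 27, 2040 to September 6, 2040: 4 + 6 = 10 days (rest of August, September).
10 ÷ 7 = 1 full weeks with remainder 3, so 1 more Mondays after the first → 2.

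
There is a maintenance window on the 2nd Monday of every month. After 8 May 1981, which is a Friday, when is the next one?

11 May 1981

May 1981 starts on a Friday; its first Monday is the 4th, so the 2nd Monday is the 11th — 11 May 1981.
11 May 1981 is after 8 May 1981, so that is the next one.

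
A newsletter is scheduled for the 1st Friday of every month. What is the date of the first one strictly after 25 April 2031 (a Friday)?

2 May 2031

April 2031 starts on a Tuesday, so its 1st Friday is 4 April 2031 (3 days in).
That is not after 25 April 2031, so look at May 2031.
May 2031 starts on a Thursday, so its 1st Friday is 2 May 2031 (1 day in).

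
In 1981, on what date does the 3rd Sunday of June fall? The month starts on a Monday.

21 June 1981

June 1981 begins on a Monday, so the first Sunday is June 7 (6 days later).
The 3rd Sunday is 2 weeks later: 7 + 14 = 21.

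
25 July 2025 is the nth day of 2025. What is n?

206

Days in months before July: 31 + 28 + 31 + 30 + 31 + 30 = 181.
Plus 25 days into July → day 206.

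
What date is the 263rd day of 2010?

September 20, 2010

January has 31 days (263 − 31 = 232 remain).
February has 28 days (232 − 28 = 204 remain).
March has 31 days (204 − 31 = 173 remain).
April has 30 days (173 − 30 = 143 remain).
May has 31 days (143 − 31 = 112 remain).
June has 30 days (112 − 30 = 82 remain).
July has 31 days (82 − 31 = 51 remain).
August has 31 days (51 − 31 = 20 remain).
20 into September → September 20.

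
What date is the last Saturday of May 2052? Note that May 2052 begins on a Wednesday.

25 May 2052

May 2052 begins on a Wednesday, so the first Saturday is May 4 (3 days later).
May 2052 has 31 days. Adding weeks: 4, 11, 18, 25 — the last one ≤ 31 is the 25th.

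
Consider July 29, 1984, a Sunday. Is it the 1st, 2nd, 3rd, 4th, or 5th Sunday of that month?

5th

Day 29 falls in week ⌈29/7⌉ of the month.
Days 1–7 hold the 1st Sunday, 8–14 the 2nd, 15–21 the 3rd, 22–28 the 4th, 29–31 the 5th.
29 is in the range for the 5th.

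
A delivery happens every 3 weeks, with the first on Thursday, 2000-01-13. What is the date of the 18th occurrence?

The 18th occurrence is 17 intervals after the first: 17 × 21 = 357 days after 2000-01-13.
January has 31 days — 18 days to the end of January leaves 339.
February has 29 days (310 left).
March has 31 days (279 left).
April has 30 days (249 left).
May has 31 days (218 left).
June has 30 days (188 left).
July has 31 days (157 left).
August has 31 days (126 left).
September has 30 days (96 left).
October has 31 days (65 left).
November has 30 days (35 left).
December has 31 days (4 left).
4 days into January → 2001-01-04.

2001-01-04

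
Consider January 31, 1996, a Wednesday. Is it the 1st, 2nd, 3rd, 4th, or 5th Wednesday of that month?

5th

Day 31 falls in week ⌈31/7⌉ of the month.
Days 1–7 hold the 1st Wednesday, 8–14 the 2nd, 15–21 the 3rd, 22–28 the 4th, 29–31 the 5th.
31 is in the range for the 5th.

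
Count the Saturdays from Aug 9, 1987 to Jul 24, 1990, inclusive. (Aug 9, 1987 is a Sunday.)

Aug 9, 1987 is a Sunday; the first Saturday on or after it is Aug 15, 1987 (6 days later).
From Aug 15, 1987 to Jul 24, 1990: 138 + 366 + 365 + 205 = 1074 days (rest of 1987, 1988, 1989, to Jul 24, 1990 in 1990).
1074 ÷ 7 = 153 full weeks with remainder 3, so 153 more Saturdays after the first → 154.

154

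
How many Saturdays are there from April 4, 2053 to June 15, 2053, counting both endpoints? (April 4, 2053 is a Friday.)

11

April 4, 2053 is a Friday; the first Saturday on or after it is April 5, 2053 (1 day later).
From April 5, 2053 to June 15, 2053: 25 + 31 + 15 = 71 days (rest of April, May, June).
71 ÷ 7 = 10 full weeks with remainder 1, so 10 more Saturdays after the first → 11.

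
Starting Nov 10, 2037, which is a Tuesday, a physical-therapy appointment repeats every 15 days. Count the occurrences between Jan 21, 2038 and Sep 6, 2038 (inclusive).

16

Occurrences land 15·i days after Nov 10, 2037 for i = 0, 1, 2, …
Jan 21, 2038 is 72 days after the start; 72 ÷ 15 = 4 remainder 12; since the remainder is 12, round up to i = 5. First occurrence in the window: #6 on Jan 24, 2038 (5×15 = 75 days in).
Sep 6, 2038 is 300 days after the start; 300 ÷ 15 = 20 remainder 0. Last occurrence in the window: #21 on Sep 6, 2038.
Occurrences #6 through #21: 16 in total.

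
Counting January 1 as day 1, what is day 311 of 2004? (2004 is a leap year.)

Jan has 31 days (311 − 31 = 280 remain).
Feb has 29 days (280 − 29 = 251 remain).
Mar has 31 days (251 − 31 = 220 remain).
Apr has 30 days (220 − 30 = 190 remain).
May has 31 days (190 − 31 = 159 remain).
Jun has 30 days (159 − 30 = 129 remain).
Jul has 31 days (129 − 31 = 98 remain).
Aug has 31 days (98 − 31 = 67 remain).
Sep has 30 days (67 − 30 = 37 remain).
Oct has 31 days (37 − 31 = 6 remain).
6 into Nov → Nov 6.

Nov 6, 2004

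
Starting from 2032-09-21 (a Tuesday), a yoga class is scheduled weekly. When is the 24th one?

The 24th occurrence is 23 intervals after the first: 23 × 7 = 161 days after 2032-09-21.
September has 30 days — 9 days to the end of September leaves 152.
October has 31 days (121 left).
November has 30 days (91 left).
December has 31 days (60 left).
January has 31 days (29 left).
February has 28 days (1 left).
1 day into March → 2033-03-01.

2033-03-01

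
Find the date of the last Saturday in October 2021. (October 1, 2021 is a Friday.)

30 October 2021

October 2021 begins on a Friday, so the first Saturday is October 2 (1 day later).
October 2021 has 31 days. Adding weeks: 2, 9, 16, 23, 30 — the last one ≤ 31 is the 30th.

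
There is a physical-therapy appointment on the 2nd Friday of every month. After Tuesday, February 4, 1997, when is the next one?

February 1997 starts on a Saturday; its first Friday is the 7th, so the 2nd Friday is the 14th — February 14, 1997.
February 14, 1997 is after February 4, 1997, so that is the next one.

February 14, 1997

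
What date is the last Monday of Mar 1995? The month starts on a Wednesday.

Mar 1995 begins on a Wednesday, so the first Monday is Mar 6 (5 days later).
Mar 1995 has 31 days. Adding weeks: 6, 13, 20, 27 — the last one ≤ 31 is the 27th.

Mar 27, 1995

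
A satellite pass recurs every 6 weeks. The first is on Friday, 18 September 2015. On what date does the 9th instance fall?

The 9th occurrence is 8 intervals after the first: 8 × 42 = 336 days after 18 September 2015.
September has 30 days — 12 days to the end of September leaves 324.
October has 31 days (293 left).
November has 30 days (263 left).
December has 31 days (232 left).
January has 31 days (201 left).
February has 29 days (172 left).
March has 31 days (141 left).
April has 30 days (111 left).
May has 31 days (80 left).
June has 30 days (50 left).
July has 31 days (19 left).
19 days into August → 19 August 2016.

19 August 2016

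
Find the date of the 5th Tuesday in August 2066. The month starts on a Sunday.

2066-08-31

August 2066 begins on a Sunday, so the first Tuesday is August 3 (2 days later).
The 5th Tuesday is 4 weeks later: 3 + 28 = 31.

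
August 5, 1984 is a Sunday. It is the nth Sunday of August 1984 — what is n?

Day 5 falls in week ⌈5/7⌉ of the month.
Days 1–7 hold the 1st Sunday, 8–14 the 2nd, 15–21 the 3rd, 22–28 the 4th, 29–31 the 5th.
5 is in the range for the 1st.

1st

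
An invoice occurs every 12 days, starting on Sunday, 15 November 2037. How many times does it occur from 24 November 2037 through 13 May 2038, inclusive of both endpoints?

14

Occurrences land 12·i days after 15 November 2037 for i = 0, 1, 2, …
24 November 2037 is 9 days after the start; 9 ÷ 12 = 0 remainder 9; since the remainder is 9, round up to i = 1. First occurrence in the window: #2 on 27 November 2037 (1×12 = 12 days in).
13 May 2038 is 179 days after the start; 179 ÷ 12 = 14 remainder 11. Last occurrence in the window: #15 on 2 May 2038.
Occurrences #2 through #15: 14 in total.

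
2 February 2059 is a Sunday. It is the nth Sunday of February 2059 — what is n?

1st

Day 2 falls in week ⌈2/7⌉ of the month.
Days 1–7 hold the 1st Sunday, 8–14 the 2nd, 15–21 the 3rd, 22–28 the 4th, 29–31 the 5th.
2 is in the range for the 1st.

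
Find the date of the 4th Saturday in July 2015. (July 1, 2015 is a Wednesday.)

July 2015 begins on a Wednesday, so the first Saturday is July 4 (3 days later).
The 4th Saturday is 3 weeks later: 4 + 21 = 25.

July 25, 2015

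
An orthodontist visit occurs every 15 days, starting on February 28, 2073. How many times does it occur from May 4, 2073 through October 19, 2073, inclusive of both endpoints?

Occurrences land 15·i days after February 28, 2073 for i = 0, 1, 2, …
May 4, 2073 is 65 days after the start; 65 ÷ 15 = 4 remainder 5; since the remainder is 5, round up to i = 5. First occurrence in the window: #6 on May 14, 2073 (5×15 = 75 days in).
October 19, 2073 is 233 days after the start; 233 ÷ 15 = 15 remainder 8. Last occurrence in the window: #16 on October 11, 2073.
Occurrences #6 through #16: 11 in total.

11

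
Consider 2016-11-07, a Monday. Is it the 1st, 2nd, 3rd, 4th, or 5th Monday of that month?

Day 7 falls in week ⌈7/7⌉ of the month.
Days 1–7 hold the 1st Monday, 8–14 the 2nd, 15–21 the 3rd, 22–28 the 4th, 29–31 the 5th.
7 is in the range for the 1st.

1st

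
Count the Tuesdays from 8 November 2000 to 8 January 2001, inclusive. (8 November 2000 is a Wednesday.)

8 November 2000 is a Wednesday; the first Tuesday on or after it is 14 November 2000 (6 days later).
From 14 November 2000 to 8 January 2001: 16 + 31 + 8 = 55 days (rest of November, December, January).
55 ÷ 7 = 7 full weeks with remainder 6, so 7 more Tuesdays after the first → 8.

8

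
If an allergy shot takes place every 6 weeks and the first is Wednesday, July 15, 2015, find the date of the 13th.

November 30, 2016

The 13th occurrence is 12 intervals after the first: 12 × 42 = 504 days after July 15, 2015.
July has 31 days — 16 days to the end of July leaves 488.
From end of July to end of 2015 is 153 days (335 left).
January has 31 days (304 left).
February has 29 days (275 left).
March has 31 days (244 left).
April has 30 days (214 left).
May has 31 days (183 left).
June has 30 days (153 left).
July has 31 days (122 left).
August has 31 days (91 left).
September has 30 days (61 left).
October has 31 days (30 left).
30 days into November → November 30, 2016.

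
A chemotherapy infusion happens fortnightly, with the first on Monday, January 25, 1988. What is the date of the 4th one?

March 7, 1988

The 4th occurrence is 3 intervals after the first: 3 × 14 = 42 days after January 25, 1988.
January has 31 days — 6 days to the end of January leaves 36.
February has 29 days (7 left).
7 days into March → March 7, 1988.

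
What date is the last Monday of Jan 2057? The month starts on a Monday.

Jan 2057 begins on a Monday, so the first Monday is Jan 1.
Jan 2057 has 31 days. Adding weeks: 1, 8, 15, 22, 29 — the last one ≤ 31 is the 29th.

Jan 29, 2057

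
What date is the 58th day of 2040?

Feb 27, 2040

Jan has 31 days (58 − 31 = 27 remain).
27 into Feb → Feb 27.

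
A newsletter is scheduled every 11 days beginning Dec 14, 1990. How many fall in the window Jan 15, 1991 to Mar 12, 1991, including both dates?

Occurrences land 11·i days after Dec 14, 1990 for i = 0, 1, 2, …
Jan 15, 1991 is 32 days after the start; 32 ÷ 11 = 2 remainder 10; since the remainder is 10, round up to i = 3. First occurrence in the window: #4 on Jan 16, 1991 (3×11 = 33 days in).
Mar 12, 1991 is 88 days after the start; 88 ÷ 11 = 8 remainder 0. Last occurrence in the window: #9 on Mar 12, 1991.
Occurrences #4 through #9: 6 in total.

6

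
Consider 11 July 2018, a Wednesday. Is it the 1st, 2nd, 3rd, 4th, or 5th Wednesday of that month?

Day 11 falls in week ⌈11/7⌉ of the month.
Days 1–7 hold the 1st Wednesday, 8–14 the 2nd, 15–21 the 3rd, 22–28 the 4th, 29–31 the 5th.
11 is in the range for the 2nd.

2nd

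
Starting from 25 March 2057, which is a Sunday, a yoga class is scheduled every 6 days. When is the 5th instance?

The 5th occurrence is 4 intervals after the first: 4 × 6 = 24 days after 25 March 2057.
March has 31 days — 6 days to the end of March leaves 18.
18 days into April → 18 April 2057.

18 April 2057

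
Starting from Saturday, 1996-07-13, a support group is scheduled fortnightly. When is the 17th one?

1997-02-22

The 17th occurrence is 16 intervals after the first: 16 × 14 = 224 days after 1996-07-13.
July has 31 days — 18 days to the end of July leaves 206.
August has 31 days (175 left).
September has 30 days (145 left).
October has 31 days (114 left).
November has 30 days (84 left).
December has 31 days (53 left).
January has 31 days (22 left).
22 days into February → 1997-02-22.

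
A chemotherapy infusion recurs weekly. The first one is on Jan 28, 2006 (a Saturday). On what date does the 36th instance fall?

Sep 30, 2006

The 36th occurrence is 35 intervals after the first: 35 × 7 = 245 days after Jan 28, 2006.
Jan has 31 days — 3 days to the end of Jan leaves 242.
Feb has 28 days (214 left).
Mar has 31 days (183 left).
Apr has 30 days (153 left).
May has 31 days (122 left).
Jun has 30 days (92 left).
Jul has 31 days (61 left).
Aug has 31 days (30 left).
30 days into Sep → Sep 30, 2006.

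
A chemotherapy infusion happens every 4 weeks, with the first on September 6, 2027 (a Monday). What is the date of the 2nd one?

The 2nd occurrence is 1 interval after the first: 1 × 28 = 28 days after September 6, 2027.
September has 30 days — 24 days to the end of September leaves 4.
4 days into October → October 4, 2027.

October 4, 2027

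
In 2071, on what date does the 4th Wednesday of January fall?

The first Wednesday of January 2071 is January 7.
The 4th Wednesday is 3 weeks later: 7 + 21 = 28.

2071-01-28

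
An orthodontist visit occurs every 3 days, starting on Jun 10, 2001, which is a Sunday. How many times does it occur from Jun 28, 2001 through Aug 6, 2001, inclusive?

Occurrences land 3·i days after Jun 10, 2001 for i = 0, 1, 2, …
Jun 28, 2001 is 18 days after the start; 18 ÷ 3 = 6 remainder 0. First occurrence in the window: #7 on Jun 28, 2001 (6×3 = 18 days in).
Aug 6, 2001 is 57 days after the start; 57 ÷ 3 = 19 remainder 0. Last occurrence in the window: #20 on Aug 6, 2001.
Occurrences #7 through #20: 14 in total.

14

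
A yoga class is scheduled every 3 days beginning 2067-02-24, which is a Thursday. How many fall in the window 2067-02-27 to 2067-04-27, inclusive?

20

Occurrences land 3·i days after 2067-02-24 for i = 0, 1, 2, …
2067-02-27 is 3 days after the start; 3 ÷ 3 = 1 remainder 0. First occurrence in the window: #2 on 2067-02-27 (1×3 = 3 days in).
2067-04-27 is 62 days after the start; 62 ÷ 3 = 20 remainder 2. Last occurrence in the window: #21 on 2067-04-25.
Occurrences #2 through #21: 20 in total.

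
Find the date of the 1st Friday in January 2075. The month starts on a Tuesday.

January 4, 2075

January 2075 begins on a Tuesday, so the first Friday is January 4 (3 days later).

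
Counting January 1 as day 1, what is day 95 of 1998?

January has 31 days (95 − 31 = 64 remain).
February has 28 days (64 − 28 = 36 remain).
March has 31 days (36 − 31 = 5 remain).
5 into April → April 5.

April 5, 1998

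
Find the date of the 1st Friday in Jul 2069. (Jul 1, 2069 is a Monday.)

Jul 5, 2069

Jul 2069 begins on a Monday, so the first Friday is Jul 5 (4 days later).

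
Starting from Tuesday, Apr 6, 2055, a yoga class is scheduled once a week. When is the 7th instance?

May 18, 2055

The 7th occurrence is 6 intervals after the first: 6 × 7 = 42 days after Apr 6, 2055.
Apr has 30 days — 24 days to the end of Apr leaves 18.
18 days into May → May 18, 2055.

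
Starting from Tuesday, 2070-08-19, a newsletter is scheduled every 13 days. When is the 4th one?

The 4th occurrence is 3 intervals after the first: 3 × 13 = 39 days after 2070-08-19.
August has 31 days — 12 days to the end of August leaves 27.
27 days into September → 2070-09-27.

2070-09-27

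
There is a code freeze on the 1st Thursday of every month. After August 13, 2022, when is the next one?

August 2022 starts on a Monday, so its 1st Thursday is August 4, 2022 (3 days in).
That is not after August 13, 2022, so look at September 2022.
September 2022 starts on a Thursday, so its 1st Thursday is September 1, 2022.

September 1, 2022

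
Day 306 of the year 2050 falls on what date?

Jan has 31 days (306 − 31 = 275 remain).
Feb has 28 days (275 − 28 = 247 remain).
Mar has 31 days (247 − 31 = 216 remain).
Apr has 30 days (216 − 30 = 186 remain).
May has 31 days (186 − 31 = 155 remain).
Jun has 30 days (155 − 30 = 125 remain).
Jul has 31 days (125 − 31 = 94 remain).
Aug has 31 days (94 − 31 = 63 remain).
Sep has 30 days (63 − 30 = 33 remain).
Oct has 31 days (33 − 31 = 2 remain).
2 into Nov → Nov 2.

Nov 2, 2050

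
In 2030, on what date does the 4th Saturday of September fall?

The first Saturday of September 2030 is September 7.
The 4th Saturday is 3 weeks later: 7 + 21 = 28.

September 28, 2030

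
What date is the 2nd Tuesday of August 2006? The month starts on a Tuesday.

August 2006 begins on a Tuesday, so the first Tuesday is August 1.
The 2nd Tuesday is 1 weeks later: 1 + 7 = 8.

8 August 2006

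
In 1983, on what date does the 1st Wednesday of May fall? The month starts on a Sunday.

May 1983 begins on a Sunday, so the first Wednesday is May 4 (3 days later).

1983-05-04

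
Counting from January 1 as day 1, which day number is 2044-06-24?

Days in months before June: 31 + 29 + 31 + 30 + 31 = 152.
Plus 24 days into June → day 176.

176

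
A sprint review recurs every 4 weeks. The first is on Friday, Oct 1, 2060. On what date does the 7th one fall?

Mar 18, 2061

The 7th occurrence is 6 intervals after the first: 6 × 28 = 168 days after Oct 1, 2060.
Oct has 31 days — 30 days to the end of Oct leaves 138.
Nov has 30 days (108 left).
Dec has 31 days (77 left).
Jan has 31 days (46 left).
Feb has 28 days (18 left).
18 days into Mar → Mar 18, 2061.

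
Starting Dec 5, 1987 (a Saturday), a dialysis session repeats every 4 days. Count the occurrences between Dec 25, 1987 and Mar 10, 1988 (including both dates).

20

Occurrences land 4·i days after Dec 5, 1987 for i = 0, 1, 2, …
Dec 25, 1987 is 20 days after the start; 20 ÷ 4 = 5 remainder 0. First occurrence in the window: #6 on Dec 25, 1987 (5×4 = 20 days in).
Mar 10, 1988 is 96 days after the start; 96 ÷ 4 = 24 remainder 0. Last occurrence in the window: #25 on Mar 10, 1988.
Occurrences #6 through #25: 20 in total.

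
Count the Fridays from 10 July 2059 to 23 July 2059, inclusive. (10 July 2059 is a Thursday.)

2

10 July 2059 is a Thursday; the first Friday on or after it is 11 July 2059 (1 day later).
From 11 July 2059 to 23 July 2059 is 23 − 11 = 12 days.
12 ÷ 7 = 1 full weeks with remainder 5, so 1 more Fridays after the first → 2.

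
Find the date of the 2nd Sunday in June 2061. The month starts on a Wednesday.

2061-06-12

June 2061 begins on a Wednesday, so the first Sunday is June 5 (4 days later).
The 2nd Sunday is 1 weeks later: 5 + 7 = 12.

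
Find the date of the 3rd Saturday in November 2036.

November 2036 begins on a Saturday, so the first Saturday is November 1.
The 3rd Saturday is 2 weeks later: 1 + 14 = 15.

2036-11-15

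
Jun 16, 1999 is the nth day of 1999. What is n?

Days in months before Jun: 31 + 28 + 31 + 30 + 31 = 151.
Plus 16 days into Jun → day 167.

167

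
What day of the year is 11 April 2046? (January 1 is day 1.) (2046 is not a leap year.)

101

Days in months before April: 31 + 28 + 31 = 90.
Plus 11 days into April → day 101.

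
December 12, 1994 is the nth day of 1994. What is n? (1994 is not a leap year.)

Days in months before December: 31 + 28 + 31 + 30 + 31 + 30 + 31 + 31 + 30 + 31 + 30 = 334.
Plus 12 days into December → day 346.

346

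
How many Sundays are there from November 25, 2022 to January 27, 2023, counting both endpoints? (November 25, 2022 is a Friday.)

November 25, 2022 is a Friday; the first Sunday on or after it is November 27, 2022 (2 days later).
From November 27, 2022 to January 27, 2023: 3 + 31 + 27 = 61 days (rest of November, December, January).
61 ÷ 7 = 8 full weeks with remainder 5, so 8 more Sundays after the first → 9.

9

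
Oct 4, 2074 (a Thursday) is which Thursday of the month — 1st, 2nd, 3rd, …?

Day 4 falls in week ⌈4/7⌉ of the month.
Days 1–7 hold the 1st Thursday, 8–14 the 2nd, 15–21 the 3rd, 22–28 the 4th, 29–31 the 5th.
4 is in the range for the 1st.

1st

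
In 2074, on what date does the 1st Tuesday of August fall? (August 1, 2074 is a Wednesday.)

7 August 2074

August 2074 begins on a Wednesday, so the first Tuesday is August 7 (6 days later).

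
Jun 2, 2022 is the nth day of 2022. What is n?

Days in months before Jun: 31 + 28 + 31 + 30 + 31 = 151.
Plus 2 days into Jun → day 153.

153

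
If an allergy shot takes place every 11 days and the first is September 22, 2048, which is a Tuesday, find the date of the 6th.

The 6th occurrence is 5 intervals after the first: 5 × 11 = 55 days after September 22, 2048.
September has 30 days — 8 days to the end of September leaves 47.
October has 31 days (16 left).
16 days into November → November 16, 2048.

November 16, 2048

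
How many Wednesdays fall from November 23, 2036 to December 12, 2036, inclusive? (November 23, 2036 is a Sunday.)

3

November 23, 2036 is a Sunday; the first Wednesday on or after it is November 26, 2036 (3 days later).
From November 26, 2036 to December 12, 2036: 4 + 12 = 16 days (rest of November, December).
16 ÷ 7 = 2 full weeks with remainder 2, so 2 more Wednesdays after the first → 3.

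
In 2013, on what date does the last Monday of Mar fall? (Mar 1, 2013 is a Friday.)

Mar 25, 2013

Mar 2013 begins on a Friday, so the first Monday is Mar 4 (3 days later).
Mar 2013 has 31 days. Adding weeks: 4, 11, 18, 25 — the last one ≤ 31 is the 25th.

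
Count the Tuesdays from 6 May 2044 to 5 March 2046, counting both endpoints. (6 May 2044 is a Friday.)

95

6 May 2044 is a Friday; the first Tuesday on or after it is 10 May 2044 (4 days later).
From 10 May 2044 to 5 March 2046: 235 + 365 + 64 = 664 days (rest of 2044, 2045, to 5 March 2046 in 2046).
664 ÷ 7 = 94 full weeks with remainder 6, so 94 more Tuesdays after the first → 95.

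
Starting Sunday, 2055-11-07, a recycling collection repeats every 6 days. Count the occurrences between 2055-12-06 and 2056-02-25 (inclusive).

Occurrences land 6·i days after 2055-11-07 for i = 0, 1, 2, …
2055-12-06 is 29 days after the start; 29 ÷ 6 = 4 remainder 5; since the remainder is 5, round up to i = 5. First occurrence in the window: #6 on 2055-12-07 (5×6 = 30 days in).
2056-02-25 is 110 days after the start; 110 ÷ 6 = 18 remainder 2. Last occurrence in the window: #19 on 2056-02-23.
Occurrences #6 through #19: 14 in total.

14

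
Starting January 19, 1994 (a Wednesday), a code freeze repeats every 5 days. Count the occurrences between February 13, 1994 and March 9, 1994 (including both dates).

Occurrences land 5·i days after January 19, 1994 for i = 0, 1, 2, …
February 13, 1994 is 25 days after the start; 25 ÷ 5 = 5 remainder 0. First occurrence in the window: #6 on February 13, 1994 (5×5 = 25 days in).
March 9, 1994 is 49 days after the start; 49 ÷ 5 = 9 remainder 4. Last occurrence in the window: #10 on March 5, 1994.
Occurrences #6 through #10: 5 in total.

5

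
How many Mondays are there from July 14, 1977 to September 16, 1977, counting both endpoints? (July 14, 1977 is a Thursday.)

July 14, 1977 is a Thursday; the first Monday on or after it is July 18, 1977 (4 days later).
From July 18, 1977 to September 16, 1977: 13 + 31 + 16 = 60 days (rest of July, August, September).
60 ÷ 7 = 8 full weeks with remainder 4, so 8 more Mondays after the first → 9.

9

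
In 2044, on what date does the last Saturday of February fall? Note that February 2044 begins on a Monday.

February 2044 begins on a Monday, so the first Saturday is February 6 (5 days later).
February 2044 has 29 days. Adding weeks: 6, 13, 20, 27 — the last one ≤ 29 is the 27th.

27 February 2044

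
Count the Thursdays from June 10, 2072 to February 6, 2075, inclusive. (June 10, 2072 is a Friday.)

June 10, 2072 is a Friday; the first Thursday on or after it is June 16, 2072 (6 days later).
From June 16, 2072 to February 6, 2075: 198 + 365 + 365 + 37 = 965 days (rest of 2072, 2073, 2074, to February 6, 2075 in 2075).
965 ÷ 7 = 137 full weeks with remainder 6, so 137 more Thursdays after the first → 138.

138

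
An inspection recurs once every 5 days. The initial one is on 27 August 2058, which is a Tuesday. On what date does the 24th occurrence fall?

20 December 2058

The 24th occurrence is 23 intervals after the first: 23 × 5 = 115 days after 27 August 2058.
August has 31 days — 4 days to the end of August leaves 111.
September has 30 days (81 left).
October has 31 days (50 left).
November has 30 days (20 left).
20 days into December → 20 December 2058.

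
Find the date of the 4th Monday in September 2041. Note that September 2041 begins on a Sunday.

September 23, 2041

September 2041 begins on a Sunday, so the first Monday is September 2 (1 day later).
The 4th Monday is 3 weeks later: 2 + 21 = 23.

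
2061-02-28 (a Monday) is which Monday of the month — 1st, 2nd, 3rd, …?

Day 28 falls in week ⌈28/7⌉ of the month.
Days 1–7 hold the 1st Monday, 8–14 the 2nd, 15–21 the 3rd, 22–28 the 4th, 29–31 the 5th.
28 is in the range for the 4th.

4th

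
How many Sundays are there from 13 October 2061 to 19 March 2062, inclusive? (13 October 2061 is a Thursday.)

13 October 2061 is a Thursday; the first Sunday on or after it is 16 October 2061 (3 days later).
From 16 October 2061 to 19 March 2062: 15 + 30 + 31 + 31 + 28 + 19 = 154 days (rest of October, November, December, January, February, March).
154 ÷ 7 = 22 full weeks with remainder 0, so 22 more Sundays after the first → 23.

23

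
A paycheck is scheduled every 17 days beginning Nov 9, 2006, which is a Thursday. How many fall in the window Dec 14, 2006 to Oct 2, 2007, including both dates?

17

Occurrences land 17·i days after Nov 9, 2006 for i = 0, 1, 2, …
Dec 14, 2006 is 35 days after the start; 35 ÷ 17 = 2 remainder 1; since the remainder is 1, round up to i = 3. First occurrence in the window: #4 on Dec 30, 2006 (3×17 = 51 days in).
Oct 2, 2007 is 327 days after the start; 327 ÷ 17 = 19 remainder 4. Last occurrence in the window: #20 on Sep 28, 2007.
Occurrences #4 through #20: 17 in total.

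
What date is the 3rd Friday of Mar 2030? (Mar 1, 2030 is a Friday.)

Mar 15, 2030

Mar 2030 begins on a Friday, so the first Friday is Mar 1.
The 3rd Friday is 2 weeks later: 1 + 14 = 15.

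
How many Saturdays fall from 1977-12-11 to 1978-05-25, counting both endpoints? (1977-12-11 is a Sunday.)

1977-12-11 is a Sunday; the first Saturday on or after it is 1977-12-17 (6 days later).
From 1977-12-17 to 1978-05-25: 14 + 31 + 28 + 31 + 30 + 25 = 159 days (rest of December, January, February, March, April, May).
159 ÷ 7 = 22 full weeks with remainder 5, so 22 more Saturdays after the first → 23.

23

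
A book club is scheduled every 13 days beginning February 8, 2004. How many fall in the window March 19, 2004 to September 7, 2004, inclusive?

13

Occurrences land 13·i days after February 8, 2004 for i = 0, 1, 2, …
March 19, 2004 is 40 days after the start; 40 ÷ 13 = 3 remainder 1; since the remainder is 1, round up to i = 4. First occurrence in the window: #5 on March 31, 2004 (4×13 = 52 days in).
September 7, 2004 is 212 days after the start; 212 ÷ 13 = 16 remainder 4. Last occurrence in the window: #17 on September 3, 2004.
Occurrences #5 through #17: 13 in total.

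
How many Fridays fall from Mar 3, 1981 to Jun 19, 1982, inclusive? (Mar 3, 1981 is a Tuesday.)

Mar 3, 1981 is a Tuesday; the first Friday on or after it is Mar 6, 1981 (3 days later).
From Mar 6, 1981 to Jun 19, 1982: 300 + 170 = 470 days (rest of 1981, to Jun 19, 1982 in 1982).
470 ÷ 7 = 67 full weeks with remainder 1, so 67 more Fridays after the first → 68.

68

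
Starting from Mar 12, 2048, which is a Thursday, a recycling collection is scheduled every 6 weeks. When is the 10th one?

The 10th occurrence is 9 intervals after the first: 9 × 42 = 378 days after Mar 12, 2048.
Mar has 31 days — 19 days to the end of Mar leaves 359.
Apr has 30 days (329 left).
May has 31 days (298 left).
Jun has 30 days (268 left).
Jul has 31 days (237 left).
Aug has 31 days (206 left).
Sep has 30 days (176 left).
Oct has 31 days (145 left).
Nov has 30 days (115 left).
Dec has 31 days (84 left).
Jan has 31 days (53 left).
Feb has 28 days (25 left).
25 days into Mar → Mar 25, 2049.

Mar 25, 2049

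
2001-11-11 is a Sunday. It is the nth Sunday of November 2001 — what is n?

2nd

Day 11 falls in week ⌈11/7⌉ of the month.
Days 1–7 hold the 1st Sunday, 8–14 the 2nd, 15–21 the 3rd, 22–28 the 4th, 29–31 the 5th.
11 is in the range for the 2nd.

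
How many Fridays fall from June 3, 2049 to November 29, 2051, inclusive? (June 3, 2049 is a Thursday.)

June 3, 2049 is a Thursday; the first Friday on or after it is June 4, 2049 (1 day later).
From June 4, 2049 to November 29, 2051: 210 + 365 + 333 = 908 days (rest of 2049, 2050, to November 29, 2051 in 2051).
908 ÷ 7 = 129 full weeks with remainder 5, so 129 more Fridays after the first → 130.

130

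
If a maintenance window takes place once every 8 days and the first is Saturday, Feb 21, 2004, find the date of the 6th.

The 6th occurrence is 5 intervals after the first: 5 × 8 = 40 days after Feb 21, 2004.
Feb has 29 days — 8 days to the end of Feb leaves 32.
Mar has 31 days (1 left).
1 day into Apr → Apr 1, 2004.

Apr 1, 2004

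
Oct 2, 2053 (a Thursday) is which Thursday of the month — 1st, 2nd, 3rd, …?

1st

Day 2 falls in week ⌈2/7⌉ of the month.
Days 1–7 hold the 1st Thursday, 8–14 the 2nd, 15–21 the 3rd, 22–28 the 4th, 29–31 the 5th.
2 is in the range for the 1st.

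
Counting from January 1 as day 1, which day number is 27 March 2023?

86

Days in months before March: 31 + 28 = 59.
Plus 27 days into March → day 86.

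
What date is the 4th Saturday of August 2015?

August 22, 2015

The first Saturday of August 2015 is August 1.
The 4th Saturday is 3 weeks later: 1 + 21 = 22.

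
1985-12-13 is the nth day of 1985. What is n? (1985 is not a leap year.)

Days in months before December: 31 + 28 + 31 + 30 + 31 + 30 + 31 + 31 + 30 + 31 + 30 = 334.
Plus 13 days into December → day 347.

347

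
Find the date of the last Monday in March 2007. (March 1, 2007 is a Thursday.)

2007-03-26

March 2007 begins on a Thursday, so the first Monday is March 5 (4 days later).
March 2007 has 31 days. Adding weeks: 5, 12, 19, 26 — the last one ≤ 31 is the 26th.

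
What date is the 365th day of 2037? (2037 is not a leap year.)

2037-12-31

January has 31 days (365 − 31 = 334 remain).
February has 28 days (334 − 28 = 306 remain).
March has 31 days (306 − 31 = 275 remain).
April has 30 days (275 − 30 = 245 remain).
May has 31 days (245 − 31 = 214 remain).
June has 30 days (214 − 30 = 184 remain).
July has 31 days (184 − 31 = 153 remain).
August has 31 days (153 − 31 = 122 remain).
September has 30 days (122 − 30 = 92 remain).
October has 31 days (92 − 31 = 61 remain).
November has 30 days (61 − 30 = 31 remain).
31 into December → December 31.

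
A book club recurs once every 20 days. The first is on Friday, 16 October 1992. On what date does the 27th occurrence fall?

20 March 1994

The 27th occurrence is 26 intervals after the first: 26 × 20 = 520 days after 16 October 1992.
October has 31 days — 15 days to the end of October leaves 505.
From end of October to end of 1992 is 61 days (444 left).
1993 has 365 days (79 left).
January has 31 days (48 left).
February has 28 days (20 left).
20 days into March → 20 March 1994.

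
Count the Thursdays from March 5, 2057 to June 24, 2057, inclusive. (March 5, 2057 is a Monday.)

March 5, 2057 is a Monday; the first Thursday on or after it is March 8, 2057 (3 days later).
From March 8, 2057 to June 24, 2057: 23 + 30 + 31 + 24 = 108 days (rest of March, April, May, June).
108 ÷ 7 = 15 full weeks with remainder 3, so 15 more Thursdays after the first → 16.

16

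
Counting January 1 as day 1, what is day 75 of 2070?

January has 31 days (75 − 31 = 44 remain).
February has 28 days (44 − 28 = 16 remain).
16 into March → March 16.

16 March 2070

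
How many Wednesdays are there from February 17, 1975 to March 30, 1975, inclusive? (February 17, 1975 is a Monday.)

6

February 17, 1975 is a Monday; the first Wednesday on or after it is February 19, 1975 (2 days later).
From February 19, 1975 to March 30, 1975: 9 + 30 = 39 days (rest of February, March).
39 ÷ 7 = 5 full weeks with remainder 4, so 5 more Wednesdays after the first → 6.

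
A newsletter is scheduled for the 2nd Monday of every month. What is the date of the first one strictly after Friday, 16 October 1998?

October 1998 starts on a Thursday; its first Monday is the 5th, so the 2nd Monday is the 12th — 12 October 1998.
That is not after 16 October 1998, so look at November 1998.
November 1998 starts on a Sunday; its first Monday is the 2nd, so the 2nd Monday is the 9th — 9 November 1998.

9 November 1998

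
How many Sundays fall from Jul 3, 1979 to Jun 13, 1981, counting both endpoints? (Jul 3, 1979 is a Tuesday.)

101

Jul 3, 1979 is a Tuesday; the first Sunday on or after it is Jul 8, 1979 (5 days later).
From Jul 8, 1979 to Jun 13, 1981: 176 + 366 + 164 = 706 days (rest of 1979, 1980, to Jun 13, 1981 in 1981).
706 ÷ 7 = 100 full weeks with remainder 6, so 100 more Sundays after the first → 101.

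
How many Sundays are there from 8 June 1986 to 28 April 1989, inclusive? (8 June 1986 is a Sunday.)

8 June 1986 is a Sunday; the first Sunday on or after it is 8 June 1986.
From 8 June 1986 to 28 April 1989: 206 + 365 + 366 + 118 = 1055 days (rest of 1986, 1987, 1988, to 28 April 1989 in 1989).
1055 ÷ 7 = 150 full weeks with remainder 5, so 150 more Sundays after the first → 151.

151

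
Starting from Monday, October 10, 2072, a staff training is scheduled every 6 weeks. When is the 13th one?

February 26, 2074

The 13th occurrence is 12 intervals after the first: 12 × 42 = 504 days after October 10, 2072.
October has 31 days — 21 days to the end of October leaves 483.
From end of October to end of 2072 is 61 days (422 left).
2073 has 365 days (57 left).
January has 31 days (26 left).
26 days into February → February 26, 2074.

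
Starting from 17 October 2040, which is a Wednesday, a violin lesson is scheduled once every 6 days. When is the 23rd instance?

26 February 2041

The 23rd occurrence is 22 intervals after the first: 22 × 6 = 132 days after 17 October 2040.
October has 31 days — 14 days to the end of October leaves 118.
November has 30 days (88 left).
December has 31 days (57 left).
January has 31 days (26 left).
26 days into February → 26 February 2041.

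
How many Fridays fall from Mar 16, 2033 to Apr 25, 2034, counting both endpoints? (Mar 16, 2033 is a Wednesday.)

58

Mar 16, 2033 is a Wednesday; the first Friday on or after it is Mar 18, 2033 (2 days later).
From Mar 18, 2033 to Apr 25, 2034: 288 + 115 = 403 days (rest of 2033, to Apr 25, 2034 in 2034).
403 ÷ 7 = 57 full weeks with remainder 4, so 57 more Fridays after the first → 58.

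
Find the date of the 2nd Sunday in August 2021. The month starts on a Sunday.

2021-08-08

August 2021 begins on a Sunday, so the first Sunday is August 1.
The 2nd Sunday is 1 weeks later: 1 + 7 = 8.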